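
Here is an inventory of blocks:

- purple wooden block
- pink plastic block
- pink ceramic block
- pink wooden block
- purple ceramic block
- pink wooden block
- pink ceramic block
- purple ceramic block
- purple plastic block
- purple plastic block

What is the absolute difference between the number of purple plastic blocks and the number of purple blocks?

3

purple plastic blocks: 2. purple blocks: 5.
|2 − 5| = 5 − 2 = 3.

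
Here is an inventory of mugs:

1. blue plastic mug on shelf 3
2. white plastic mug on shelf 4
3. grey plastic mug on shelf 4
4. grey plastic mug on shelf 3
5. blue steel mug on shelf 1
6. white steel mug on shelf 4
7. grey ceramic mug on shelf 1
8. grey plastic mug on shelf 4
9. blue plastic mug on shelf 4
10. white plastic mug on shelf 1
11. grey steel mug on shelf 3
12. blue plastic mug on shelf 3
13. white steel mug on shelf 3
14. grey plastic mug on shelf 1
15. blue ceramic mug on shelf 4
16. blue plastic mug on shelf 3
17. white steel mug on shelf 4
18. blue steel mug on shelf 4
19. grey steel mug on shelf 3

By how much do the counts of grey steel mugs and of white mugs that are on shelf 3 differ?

1

grey steel mugs: 2. white mugs on shelf 3: 1.
|2 − 1| = 2 − 1 = 1.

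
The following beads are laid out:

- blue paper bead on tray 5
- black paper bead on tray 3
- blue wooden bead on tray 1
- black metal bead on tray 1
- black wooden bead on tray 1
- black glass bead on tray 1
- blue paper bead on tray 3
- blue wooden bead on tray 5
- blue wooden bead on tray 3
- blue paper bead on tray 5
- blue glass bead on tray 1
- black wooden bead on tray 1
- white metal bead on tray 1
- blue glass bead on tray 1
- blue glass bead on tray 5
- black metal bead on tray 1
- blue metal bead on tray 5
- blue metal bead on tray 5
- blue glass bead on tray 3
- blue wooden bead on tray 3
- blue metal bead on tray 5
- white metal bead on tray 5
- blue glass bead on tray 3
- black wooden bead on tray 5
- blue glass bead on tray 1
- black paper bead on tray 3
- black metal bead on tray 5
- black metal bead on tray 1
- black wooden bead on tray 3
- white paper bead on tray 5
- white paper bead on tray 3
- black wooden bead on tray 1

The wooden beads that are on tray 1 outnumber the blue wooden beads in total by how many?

0

wooden beads on tray 1: 4.
blue wooden beads: 4.
4 − 4 = 0.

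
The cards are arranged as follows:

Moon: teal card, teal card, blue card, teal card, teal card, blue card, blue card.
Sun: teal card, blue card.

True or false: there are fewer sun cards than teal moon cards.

sun cards: 2.
teal moon cards: 4.
The claim requires 2 < 4, which holds.

True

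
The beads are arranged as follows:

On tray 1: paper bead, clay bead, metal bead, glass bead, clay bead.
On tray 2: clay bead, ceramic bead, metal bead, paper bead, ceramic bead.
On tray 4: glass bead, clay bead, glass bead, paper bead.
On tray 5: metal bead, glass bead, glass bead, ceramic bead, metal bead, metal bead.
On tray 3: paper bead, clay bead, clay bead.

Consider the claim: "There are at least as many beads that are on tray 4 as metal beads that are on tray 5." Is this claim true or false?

There are 4 beads on tray 4.
There are 3 metal beads on tray 5.
The claim requires 4 ≥ 3, which holds.

True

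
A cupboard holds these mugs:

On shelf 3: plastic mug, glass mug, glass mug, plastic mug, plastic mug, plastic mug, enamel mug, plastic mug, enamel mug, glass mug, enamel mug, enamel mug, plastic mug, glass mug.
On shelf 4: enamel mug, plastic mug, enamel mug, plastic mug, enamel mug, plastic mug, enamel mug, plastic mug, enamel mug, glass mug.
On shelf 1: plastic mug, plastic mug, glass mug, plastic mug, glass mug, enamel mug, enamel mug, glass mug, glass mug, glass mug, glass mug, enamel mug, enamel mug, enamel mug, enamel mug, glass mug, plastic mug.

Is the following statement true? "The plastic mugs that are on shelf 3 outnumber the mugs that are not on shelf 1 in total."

False

|plastic mugs on shelf 3| = 6.
|mugs that are not on shelf 1| = 24.
The claim requires 6 > 24, which does not hold.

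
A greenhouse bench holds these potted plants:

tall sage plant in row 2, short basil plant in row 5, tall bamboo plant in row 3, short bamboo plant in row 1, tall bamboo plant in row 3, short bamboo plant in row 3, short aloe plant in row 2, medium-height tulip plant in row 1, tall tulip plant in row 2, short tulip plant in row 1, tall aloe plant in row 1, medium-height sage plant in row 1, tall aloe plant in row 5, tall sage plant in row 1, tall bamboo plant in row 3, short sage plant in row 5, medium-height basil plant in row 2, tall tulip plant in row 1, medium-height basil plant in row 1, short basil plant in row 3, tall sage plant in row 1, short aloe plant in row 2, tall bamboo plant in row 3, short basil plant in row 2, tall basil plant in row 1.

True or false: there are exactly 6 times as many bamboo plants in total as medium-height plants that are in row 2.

bamboo plants: 6.
medium-height plants in row 2: 1.
The claim requires 6 = 6 × 1 = 6, which holds.

True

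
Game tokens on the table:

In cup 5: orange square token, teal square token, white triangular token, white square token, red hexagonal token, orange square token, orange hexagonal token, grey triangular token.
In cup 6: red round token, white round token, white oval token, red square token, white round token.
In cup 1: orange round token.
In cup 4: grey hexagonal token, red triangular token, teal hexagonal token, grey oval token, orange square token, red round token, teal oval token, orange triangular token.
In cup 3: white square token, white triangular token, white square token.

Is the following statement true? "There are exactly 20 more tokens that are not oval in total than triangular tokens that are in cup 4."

True

There are 22 tokens that are not oval.
There are 2 triangular tokens in cup 4.
The claim requires 22 − 2 (= 20) to equal 20, which holds.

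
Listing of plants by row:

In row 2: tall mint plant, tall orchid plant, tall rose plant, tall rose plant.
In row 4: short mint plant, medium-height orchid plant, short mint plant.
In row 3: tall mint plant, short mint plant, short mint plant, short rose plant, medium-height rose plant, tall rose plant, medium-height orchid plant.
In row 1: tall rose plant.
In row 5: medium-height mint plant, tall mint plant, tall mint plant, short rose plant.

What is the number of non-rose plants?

Total plants: 19; with the excluded value: 7; remaining 19 − 7 = 12.

12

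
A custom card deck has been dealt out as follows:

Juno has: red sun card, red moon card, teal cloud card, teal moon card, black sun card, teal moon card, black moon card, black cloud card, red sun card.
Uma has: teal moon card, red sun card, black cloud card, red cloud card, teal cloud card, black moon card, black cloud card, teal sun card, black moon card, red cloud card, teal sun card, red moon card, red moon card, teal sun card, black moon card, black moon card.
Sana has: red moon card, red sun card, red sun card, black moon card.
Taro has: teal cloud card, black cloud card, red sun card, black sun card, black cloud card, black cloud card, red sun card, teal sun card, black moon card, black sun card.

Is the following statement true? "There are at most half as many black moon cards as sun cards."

There are 7 black moon cards.
There are 14 sun cards.
The claim requires 2 × 7 = 14 ≤ 14, which holds.

True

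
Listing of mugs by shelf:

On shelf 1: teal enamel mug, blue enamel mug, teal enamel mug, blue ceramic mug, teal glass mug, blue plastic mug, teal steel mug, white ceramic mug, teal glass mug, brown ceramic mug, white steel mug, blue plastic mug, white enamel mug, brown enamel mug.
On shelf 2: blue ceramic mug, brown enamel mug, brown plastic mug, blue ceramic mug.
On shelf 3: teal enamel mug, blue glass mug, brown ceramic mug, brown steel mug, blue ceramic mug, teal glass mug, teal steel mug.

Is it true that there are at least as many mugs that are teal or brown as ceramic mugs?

True

mugs that are teal or brown: 14.
ceramic mugs: 7.
The claim requires 14 ≥ 7, which holds.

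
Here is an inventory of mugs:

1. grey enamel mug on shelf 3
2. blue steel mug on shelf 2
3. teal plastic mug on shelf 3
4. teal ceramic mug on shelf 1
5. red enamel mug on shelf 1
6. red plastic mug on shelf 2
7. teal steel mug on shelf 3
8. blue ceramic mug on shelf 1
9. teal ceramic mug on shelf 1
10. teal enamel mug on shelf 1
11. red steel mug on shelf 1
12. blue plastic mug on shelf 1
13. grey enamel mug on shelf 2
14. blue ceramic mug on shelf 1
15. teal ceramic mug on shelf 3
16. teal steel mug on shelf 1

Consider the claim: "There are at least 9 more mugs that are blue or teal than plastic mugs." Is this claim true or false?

mugs that are blue or teal: 11.
plastic mugs: 3.
The claim requires 11 − 3 = 8 ≥ 9, which does not hold.

False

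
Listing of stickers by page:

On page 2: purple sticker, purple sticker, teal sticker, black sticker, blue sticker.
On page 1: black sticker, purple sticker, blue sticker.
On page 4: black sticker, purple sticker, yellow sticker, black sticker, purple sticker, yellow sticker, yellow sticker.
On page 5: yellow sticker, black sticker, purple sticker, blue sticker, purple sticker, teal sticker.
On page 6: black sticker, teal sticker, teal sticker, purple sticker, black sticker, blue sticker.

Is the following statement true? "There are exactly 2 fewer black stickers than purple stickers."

black stickers: 7.
purple stickers: 8.
The claim requires 8 − 7 (= 1) to equal 2, which does not hold.

False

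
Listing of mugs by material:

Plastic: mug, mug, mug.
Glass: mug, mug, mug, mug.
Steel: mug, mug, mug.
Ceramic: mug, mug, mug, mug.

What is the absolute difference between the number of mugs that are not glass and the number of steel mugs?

mugs that are not glass: 10. steel mugs: 3.
|10 − 3| = 10 − 3 = 7.

7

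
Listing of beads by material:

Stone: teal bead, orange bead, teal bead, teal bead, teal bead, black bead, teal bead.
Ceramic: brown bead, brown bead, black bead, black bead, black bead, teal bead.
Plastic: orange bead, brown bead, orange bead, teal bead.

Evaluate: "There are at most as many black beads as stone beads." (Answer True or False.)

|black beads| = 4.
|stone beads| = 7.
The claim requires 4 ≤ 7, which holds.

True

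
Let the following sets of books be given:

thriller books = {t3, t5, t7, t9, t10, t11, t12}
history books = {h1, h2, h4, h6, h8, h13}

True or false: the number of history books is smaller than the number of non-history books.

|history books| = 6.
|non-history books| = 7.
The claim requires 6 < 7, which holds.

True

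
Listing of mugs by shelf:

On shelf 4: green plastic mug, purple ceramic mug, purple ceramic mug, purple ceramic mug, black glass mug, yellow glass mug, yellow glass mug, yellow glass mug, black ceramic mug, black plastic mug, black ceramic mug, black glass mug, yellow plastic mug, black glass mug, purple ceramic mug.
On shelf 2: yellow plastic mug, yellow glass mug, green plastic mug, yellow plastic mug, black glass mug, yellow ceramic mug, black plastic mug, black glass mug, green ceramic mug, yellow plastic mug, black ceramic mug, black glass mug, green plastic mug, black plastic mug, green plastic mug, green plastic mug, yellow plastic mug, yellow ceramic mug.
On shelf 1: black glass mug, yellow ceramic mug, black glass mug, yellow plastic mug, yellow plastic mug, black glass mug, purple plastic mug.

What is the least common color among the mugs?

Counts by color: black 15, yellow 14, green 6, purple 5.
The minimum is 5, held uniquely by purple.

purple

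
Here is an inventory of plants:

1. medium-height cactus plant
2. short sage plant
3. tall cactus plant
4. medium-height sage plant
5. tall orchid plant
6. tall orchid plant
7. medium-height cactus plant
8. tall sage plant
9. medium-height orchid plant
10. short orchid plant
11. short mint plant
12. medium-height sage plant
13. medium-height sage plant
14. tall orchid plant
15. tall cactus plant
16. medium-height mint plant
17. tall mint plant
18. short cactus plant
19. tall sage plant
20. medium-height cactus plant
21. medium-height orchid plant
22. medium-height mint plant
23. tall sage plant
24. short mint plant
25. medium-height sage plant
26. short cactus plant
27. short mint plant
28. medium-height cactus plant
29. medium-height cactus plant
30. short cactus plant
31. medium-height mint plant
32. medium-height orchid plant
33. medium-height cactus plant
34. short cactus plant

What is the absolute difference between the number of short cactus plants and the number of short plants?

short cactus plants: 4. short plants: 9.
|4 − 9| = 9 − 4 = 5.

5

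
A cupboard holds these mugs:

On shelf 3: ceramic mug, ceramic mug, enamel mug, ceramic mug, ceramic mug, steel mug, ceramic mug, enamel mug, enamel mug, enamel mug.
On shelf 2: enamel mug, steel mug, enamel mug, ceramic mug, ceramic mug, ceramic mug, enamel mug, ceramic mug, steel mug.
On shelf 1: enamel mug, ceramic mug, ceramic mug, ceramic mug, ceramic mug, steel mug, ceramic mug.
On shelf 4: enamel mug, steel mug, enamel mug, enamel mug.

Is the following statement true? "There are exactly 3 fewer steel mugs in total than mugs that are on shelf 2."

False

|steel mugs| = 5.
|mugs on shelf 2| = 9.
The claim requires 9 − 5 (= 4) to equal 3, which does not hold.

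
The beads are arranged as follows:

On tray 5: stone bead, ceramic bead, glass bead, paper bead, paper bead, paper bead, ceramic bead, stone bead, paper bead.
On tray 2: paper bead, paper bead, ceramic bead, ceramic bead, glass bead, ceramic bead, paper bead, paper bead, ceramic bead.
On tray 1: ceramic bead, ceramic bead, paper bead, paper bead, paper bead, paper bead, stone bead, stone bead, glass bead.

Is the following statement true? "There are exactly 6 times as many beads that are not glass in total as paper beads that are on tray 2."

True

beads that are not glass: 24.
paper beads on tray 2: 4.
The claim requires 24 = 6 × 4 = 24, which holds.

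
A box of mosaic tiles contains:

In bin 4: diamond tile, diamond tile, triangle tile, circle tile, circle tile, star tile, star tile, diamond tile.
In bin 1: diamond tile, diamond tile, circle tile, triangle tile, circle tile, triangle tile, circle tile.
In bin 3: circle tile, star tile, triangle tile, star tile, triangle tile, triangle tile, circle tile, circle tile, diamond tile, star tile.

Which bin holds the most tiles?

bin 3

Counts by bin: bin 3→10, bin 4→8, bin 1→7.
The maximum is 10, held uniquely by bin 3.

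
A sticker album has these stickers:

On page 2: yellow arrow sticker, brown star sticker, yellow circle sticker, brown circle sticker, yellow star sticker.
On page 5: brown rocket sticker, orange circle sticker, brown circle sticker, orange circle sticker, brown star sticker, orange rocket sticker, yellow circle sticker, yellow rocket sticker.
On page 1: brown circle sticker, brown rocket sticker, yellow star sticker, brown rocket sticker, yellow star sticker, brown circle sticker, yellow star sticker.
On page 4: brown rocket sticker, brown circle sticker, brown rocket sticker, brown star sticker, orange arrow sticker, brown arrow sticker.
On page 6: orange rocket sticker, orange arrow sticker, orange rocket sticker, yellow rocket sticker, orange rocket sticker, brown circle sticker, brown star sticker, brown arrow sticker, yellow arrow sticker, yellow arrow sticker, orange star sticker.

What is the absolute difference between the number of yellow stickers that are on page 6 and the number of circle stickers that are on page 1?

yellow stickers on page 6: 3. circle stickers on page 1: 2.
|3 − 2| = 3 − 2 = 1.

1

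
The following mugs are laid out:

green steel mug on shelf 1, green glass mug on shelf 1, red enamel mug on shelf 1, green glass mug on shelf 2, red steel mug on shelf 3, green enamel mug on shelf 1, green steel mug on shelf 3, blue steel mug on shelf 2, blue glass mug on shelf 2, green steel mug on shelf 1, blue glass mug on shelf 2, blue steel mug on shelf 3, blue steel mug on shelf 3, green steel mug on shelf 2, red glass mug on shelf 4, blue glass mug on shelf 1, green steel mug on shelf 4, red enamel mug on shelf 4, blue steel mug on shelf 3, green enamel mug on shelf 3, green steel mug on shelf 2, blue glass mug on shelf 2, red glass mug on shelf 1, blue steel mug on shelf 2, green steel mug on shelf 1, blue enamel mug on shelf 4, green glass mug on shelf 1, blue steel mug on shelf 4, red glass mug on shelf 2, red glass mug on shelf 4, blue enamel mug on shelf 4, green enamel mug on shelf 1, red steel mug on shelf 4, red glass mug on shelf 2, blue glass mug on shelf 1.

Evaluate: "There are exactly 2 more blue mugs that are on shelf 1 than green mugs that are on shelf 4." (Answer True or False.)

False

|blue mugs on shelf 1| = 2.
|green mugs on shelf 4| = 1.
The claim requires 2 − 1 (= 1) to equal 2, which does not hold.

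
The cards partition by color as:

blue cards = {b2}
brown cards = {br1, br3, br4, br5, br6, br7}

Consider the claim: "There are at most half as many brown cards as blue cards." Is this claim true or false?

False

There are 6 brown cards.
There is 1 blue card.
The claim requires 2 × 6 = 12 ≤ 1, which does not hold.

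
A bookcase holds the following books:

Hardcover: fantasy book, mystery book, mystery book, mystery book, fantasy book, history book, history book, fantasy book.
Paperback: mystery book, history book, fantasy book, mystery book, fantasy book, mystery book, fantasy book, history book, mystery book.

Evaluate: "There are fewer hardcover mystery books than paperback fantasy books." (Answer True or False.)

False

hardcover mystery books: 3.
paperback fantasy books: 3.
The claim requires 3 < 3, which does not hold.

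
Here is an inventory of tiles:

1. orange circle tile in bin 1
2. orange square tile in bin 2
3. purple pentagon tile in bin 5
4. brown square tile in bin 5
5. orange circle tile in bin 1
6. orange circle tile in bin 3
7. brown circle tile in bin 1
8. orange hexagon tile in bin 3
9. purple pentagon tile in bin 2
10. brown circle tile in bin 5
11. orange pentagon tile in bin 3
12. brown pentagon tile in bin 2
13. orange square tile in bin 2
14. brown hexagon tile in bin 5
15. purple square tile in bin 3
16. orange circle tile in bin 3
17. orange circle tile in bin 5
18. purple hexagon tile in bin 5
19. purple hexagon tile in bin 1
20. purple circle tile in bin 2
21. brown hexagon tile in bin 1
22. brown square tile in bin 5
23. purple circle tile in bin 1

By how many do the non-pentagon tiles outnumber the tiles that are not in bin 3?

1

non-pentagon tiles: 19.
tiles that are not in bin 3: 18.
19 − 18 = 1.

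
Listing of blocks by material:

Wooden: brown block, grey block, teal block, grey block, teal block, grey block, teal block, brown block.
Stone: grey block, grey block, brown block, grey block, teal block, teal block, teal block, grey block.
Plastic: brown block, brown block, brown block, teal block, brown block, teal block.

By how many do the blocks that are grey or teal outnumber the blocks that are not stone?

1

blocks that are grey or teal: 15.
blocks that are not stone: 14.
15 − 14 = 1.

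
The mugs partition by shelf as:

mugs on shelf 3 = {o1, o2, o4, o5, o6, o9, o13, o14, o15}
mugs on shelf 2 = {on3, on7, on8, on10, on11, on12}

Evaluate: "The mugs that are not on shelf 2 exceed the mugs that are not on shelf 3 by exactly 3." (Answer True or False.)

|mugs that are not on shelf 2| = 9.
|mugs that are not on shelf 3| = 6.
The claim requires 9 − 6 (= 3) to equal 3, which holds.

True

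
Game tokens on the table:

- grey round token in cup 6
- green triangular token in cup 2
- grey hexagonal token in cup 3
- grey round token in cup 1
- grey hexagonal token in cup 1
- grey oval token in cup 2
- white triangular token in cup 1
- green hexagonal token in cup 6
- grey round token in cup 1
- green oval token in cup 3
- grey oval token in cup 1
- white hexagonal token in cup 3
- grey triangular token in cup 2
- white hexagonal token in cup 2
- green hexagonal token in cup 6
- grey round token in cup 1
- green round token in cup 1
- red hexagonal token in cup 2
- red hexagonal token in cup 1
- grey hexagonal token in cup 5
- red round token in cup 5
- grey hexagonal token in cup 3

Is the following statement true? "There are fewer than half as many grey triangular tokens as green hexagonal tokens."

False

grey triangular tokens: 1.
green hexagonal tokens: 2.
The claim requires 2 × 1 = 2 < 2, which does not hold.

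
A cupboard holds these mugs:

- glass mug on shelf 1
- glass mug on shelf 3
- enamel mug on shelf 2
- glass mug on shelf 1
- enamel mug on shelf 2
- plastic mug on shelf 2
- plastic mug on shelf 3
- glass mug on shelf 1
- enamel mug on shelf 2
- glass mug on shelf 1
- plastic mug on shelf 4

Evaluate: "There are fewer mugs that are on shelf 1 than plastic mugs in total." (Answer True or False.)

False

mugs on shelf 1: 4.
plastic mugs: 3.
The claim requires 4 < 3, which does not hold.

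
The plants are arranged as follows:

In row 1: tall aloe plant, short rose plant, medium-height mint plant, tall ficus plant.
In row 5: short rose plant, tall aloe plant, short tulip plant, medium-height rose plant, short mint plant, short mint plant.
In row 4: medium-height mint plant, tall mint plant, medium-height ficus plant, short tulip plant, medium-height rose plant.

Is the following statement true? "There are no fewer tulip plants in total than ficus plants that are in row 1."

True

|tulip plants| = 2.
|ficus plants in row 1| = 1.
The claim requires 2 ≥ 1, which holds.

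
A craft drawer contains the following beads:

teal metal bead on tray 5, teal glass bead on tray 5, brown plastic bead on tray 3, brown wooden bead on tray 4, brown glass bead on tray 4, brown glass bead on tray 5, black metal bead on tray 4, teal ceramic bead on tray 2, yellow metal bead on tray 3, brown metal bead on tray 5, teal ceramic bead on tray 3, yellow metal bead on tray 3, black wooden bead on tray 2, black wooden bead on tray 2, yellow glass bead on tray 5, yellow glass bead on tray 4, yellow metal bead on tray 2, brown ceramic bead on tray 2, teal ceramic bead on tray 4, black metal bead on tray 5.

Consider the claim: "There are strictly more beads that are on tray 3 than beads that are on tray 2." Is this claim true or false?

False

There are 4 beads on tray 3.
There are 5 beads on tray 2.
The claim requires 4 > 5, which does not hold.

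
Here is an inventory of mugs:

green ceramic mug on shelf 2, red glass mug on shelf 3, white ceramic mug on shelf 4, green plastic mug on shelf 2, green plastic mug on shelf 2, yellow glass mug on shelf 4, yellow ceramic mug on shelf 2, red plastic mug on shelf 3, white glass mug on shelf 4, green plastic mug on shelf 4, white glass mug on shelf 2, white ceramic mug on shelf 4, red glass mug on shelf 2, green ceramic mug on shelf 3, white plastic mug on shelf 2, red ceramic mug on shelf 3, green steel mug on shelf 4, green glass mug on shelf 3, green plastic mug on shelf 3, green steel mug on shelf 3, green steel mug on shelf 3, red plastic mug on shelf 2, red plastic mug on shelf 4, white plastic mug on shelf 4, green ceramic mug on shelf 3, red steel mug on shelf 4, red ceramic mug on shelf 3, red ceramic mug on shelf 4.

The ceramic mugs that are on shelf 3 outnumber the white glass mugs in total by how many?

2

ceramic mugs on shelf 3: 4.
white glass mugs: 2.
4 − 2 = 2.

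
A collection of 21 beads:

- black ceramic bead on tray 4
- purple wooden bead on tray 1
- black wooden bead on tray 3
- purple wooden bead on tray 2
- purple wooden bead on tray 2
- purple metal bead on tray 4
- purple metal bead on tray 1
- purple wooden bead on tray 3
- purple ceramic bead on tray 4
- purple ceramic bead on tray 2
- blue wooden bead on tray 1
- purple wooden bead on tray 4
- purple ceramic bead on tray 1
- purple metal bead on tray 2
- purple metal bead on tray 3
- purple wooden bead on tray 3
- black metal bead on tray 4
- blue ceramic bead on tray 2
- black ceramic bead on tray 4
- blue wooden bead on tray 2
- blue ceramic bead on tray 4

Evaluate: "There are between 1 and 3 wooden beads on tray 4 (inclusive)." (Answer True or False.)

There is 1 wooden bead on tray 4.
The claim requires 1 ≤ 1 ≤ 3, which holds.

True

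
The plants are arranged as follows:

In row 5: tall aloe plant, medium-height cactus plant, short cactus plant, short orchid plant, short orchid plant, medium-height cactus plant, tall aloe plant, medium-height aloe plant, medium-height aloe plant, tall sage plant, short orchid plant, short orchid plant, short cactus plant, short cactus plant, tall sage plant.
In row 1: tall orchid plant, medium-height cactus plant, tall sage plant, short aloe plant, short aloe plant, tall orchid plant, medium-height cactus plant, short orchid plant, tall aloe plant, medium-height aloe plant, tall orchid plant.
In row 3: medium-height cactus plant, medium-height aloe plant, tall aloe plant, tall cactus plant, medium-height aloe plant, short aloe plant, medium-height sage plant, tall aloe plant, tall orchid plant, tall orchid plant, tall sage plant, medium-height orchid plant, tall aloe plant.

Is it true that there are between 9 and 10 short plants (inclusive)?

short plants: 11.
The claim requires 9 ≤ 11 ≤ 10, which does not hold.

False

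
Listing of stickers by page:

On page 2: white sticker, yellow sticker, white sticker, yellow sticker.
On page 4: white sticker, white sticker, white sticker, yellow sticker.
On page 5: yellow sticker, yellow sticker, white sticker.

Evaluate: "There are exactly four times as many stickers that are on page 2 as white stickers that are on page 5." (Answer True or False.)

True

|stickers on page 2| = 4.
|white stickers on page 5| = 1.
The claim requires 4 = 4 × 1 = 4, which holds.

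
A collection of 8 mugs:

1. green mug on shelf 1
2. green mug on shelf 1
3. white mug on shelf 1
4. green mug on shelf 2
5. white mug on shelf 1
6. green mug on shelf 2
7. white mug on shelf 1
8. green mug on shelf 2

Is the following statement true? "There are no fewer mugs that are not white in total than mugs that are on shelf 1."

True

There are 5 mugs that are not white.
There are 5 mugs on shelf 1.
The claim requires 5 ≥ 5, which holds.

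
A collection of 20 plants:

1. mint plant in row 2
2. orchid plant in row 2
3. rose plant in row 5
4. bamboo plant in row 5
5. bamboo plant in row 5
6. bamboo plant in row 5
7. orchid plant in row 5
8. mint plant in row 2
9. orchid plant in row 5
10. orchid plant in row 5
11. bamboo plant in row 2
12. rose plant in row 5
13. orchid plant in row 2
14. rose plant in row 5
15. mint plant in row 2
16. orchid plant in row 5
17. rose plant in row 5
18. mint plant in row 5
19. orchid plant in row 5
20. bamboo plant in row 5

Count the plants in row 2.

6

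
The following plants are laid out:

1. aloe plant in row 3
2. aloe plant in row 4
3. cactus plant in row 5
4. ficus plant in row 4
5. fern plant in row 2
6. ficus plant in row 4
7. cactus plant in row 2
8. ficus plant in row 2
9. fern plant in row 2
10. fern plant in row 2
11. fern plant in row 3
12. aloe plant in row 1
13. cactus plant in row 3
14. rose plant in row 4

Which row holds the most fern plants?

Counts by row (restricted to fern plants): row 2→3, row 3→1, row 5→0, row 4→0, row 1→0.
The maximum is 3, held uniquely by row 2.

row 2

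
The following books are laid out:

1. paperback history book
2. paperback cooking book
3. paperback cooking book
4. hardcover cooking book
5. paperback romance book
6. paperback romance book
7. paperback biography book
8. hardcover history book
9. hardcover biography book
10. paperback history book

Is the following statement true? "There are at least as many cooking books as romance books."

True

|cooking books| = 3.
|romance books| = 2.
The claim requires 3 ≥ 2, which holds.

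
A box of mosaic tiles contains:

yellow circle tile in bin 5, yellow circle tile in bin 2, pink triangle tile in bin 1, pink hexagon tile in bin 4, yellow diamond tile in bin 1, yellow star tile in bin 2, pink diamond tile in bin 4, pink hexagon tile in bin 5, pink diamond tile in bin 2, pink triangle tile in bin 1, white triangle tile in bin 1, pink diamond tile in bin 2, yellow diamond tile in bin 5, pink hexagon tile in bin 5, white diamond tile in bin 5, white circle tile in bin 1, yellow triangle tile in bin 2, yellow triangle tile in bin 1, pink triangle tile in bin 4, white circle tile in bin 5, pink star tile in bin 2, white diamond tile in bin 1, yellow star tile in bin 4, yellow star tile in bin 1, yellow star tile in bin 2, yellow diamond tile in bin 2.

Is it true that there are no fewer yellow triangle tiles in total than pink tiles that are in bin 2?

False

|yellow triangle tiles| = 2.
|pink tiles in bin 2| = 3.
The claim requires 2 ≥ 3, which does not hold.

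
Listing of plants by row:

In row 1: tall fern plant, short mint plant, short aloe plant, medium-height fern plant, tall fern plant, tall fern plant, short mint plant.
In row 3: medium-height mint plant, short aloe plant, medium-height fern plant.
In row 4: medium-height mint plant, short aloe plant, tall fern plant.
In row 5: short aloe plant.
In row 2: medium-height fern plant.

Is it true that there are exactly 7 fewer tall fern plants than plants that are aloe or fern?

There are 4 tall fern plants.
There are 11 plants that are aloe or fern.
The claim requires 11 − 4 (= 7) to equal 7, which holds.

True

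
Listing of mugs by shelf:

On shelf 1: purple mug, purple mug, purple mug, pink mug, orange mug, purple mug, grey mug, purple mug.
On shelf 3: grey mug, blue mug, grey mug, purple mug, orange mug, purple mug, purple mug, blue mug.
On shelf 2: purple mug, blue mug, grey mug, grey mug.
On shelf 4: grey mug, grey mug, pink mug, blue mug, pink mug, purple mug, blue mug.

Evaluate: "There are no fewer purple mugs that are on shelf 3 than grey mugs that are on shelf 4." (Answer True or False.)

There are 3 purple mugs on shelf 3.
There are 2 grey mugs on shelf 4.
The claim requires 3 ≥ 2, which holds.

True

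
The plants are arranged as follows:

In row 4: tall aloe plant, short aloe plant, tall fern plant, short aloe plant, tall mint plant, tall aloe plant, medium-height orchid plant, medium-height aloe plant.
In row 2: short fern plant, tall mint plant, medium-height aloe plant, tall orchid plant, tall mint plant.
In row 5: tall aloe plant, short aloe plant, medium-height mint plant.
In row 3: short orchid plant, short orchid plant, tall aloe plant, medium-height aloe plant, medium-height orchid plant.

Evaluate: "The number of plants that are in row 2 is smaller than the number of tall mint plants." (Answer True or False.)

There are 5 plants in row 2.
There are 3 tall mint plants.
The claim requires 5 < 3, which does not hold.

False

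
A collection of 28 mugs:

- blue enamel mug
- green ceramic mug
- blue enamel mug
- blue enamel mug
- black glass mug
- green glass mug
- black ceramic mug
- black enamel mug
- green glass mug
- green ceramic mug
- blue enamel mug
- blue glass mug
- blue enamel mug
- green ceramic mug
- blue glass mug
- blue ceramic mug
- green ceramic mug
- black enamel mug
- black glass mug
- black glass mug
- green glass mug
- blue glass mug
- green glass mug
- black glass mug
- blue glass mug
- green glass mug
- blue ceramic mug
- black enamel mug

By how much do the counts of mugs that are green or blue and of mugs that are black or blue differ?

mugs that are green or blue: 20. mugs that are black or blue: 19.
|20 − 19| = 20 − 19 = 1.

1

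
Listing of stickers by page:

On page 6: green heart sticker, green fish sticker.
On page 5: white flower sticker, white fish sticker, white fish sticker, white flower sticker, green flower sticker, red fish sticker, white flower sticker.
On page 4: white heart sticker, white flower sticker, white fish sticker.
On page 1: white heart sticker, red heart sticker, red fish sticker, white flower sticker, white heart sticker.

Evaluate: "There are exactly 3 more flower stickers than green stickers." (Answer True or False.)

There are 6 flower stickers.
There are 3 green stickers.
The claim requires 6 − 3 (= 3) to equal 3, which holds.

True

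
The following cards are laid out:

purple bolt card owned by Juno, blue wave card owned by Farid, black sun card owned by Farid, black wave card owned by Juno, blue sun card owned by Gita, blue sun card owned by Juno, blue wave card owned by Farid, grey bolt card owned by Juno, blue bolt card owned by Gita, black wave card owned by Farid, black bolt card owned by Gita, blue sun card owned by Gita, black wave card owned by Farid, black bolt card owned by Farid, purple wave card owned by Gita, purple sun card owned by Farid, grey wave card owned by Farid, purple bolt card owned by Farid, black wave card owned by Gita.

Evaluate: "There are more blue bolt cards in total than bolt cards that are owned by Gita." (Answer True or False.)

blue bolt cards: 1.
bolt cards owned by Gita: 2.
The claim requires 1 > 2, which does not hold.

False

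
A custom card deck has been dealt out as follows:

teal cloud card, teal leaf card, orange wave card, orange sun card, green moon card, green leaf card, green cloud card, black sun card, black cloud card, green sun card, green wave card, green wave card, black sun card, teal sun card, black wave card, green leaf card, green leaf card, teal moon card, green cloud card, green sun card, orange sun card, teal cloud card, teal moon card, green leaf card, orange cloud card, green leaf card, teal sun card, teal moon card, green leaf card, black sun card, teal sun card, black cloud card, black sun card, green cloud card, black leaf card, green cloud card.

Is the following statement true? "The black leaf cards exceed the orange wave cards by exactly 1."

|black leaf cards| = 1.
|orange wave cards| = 1.
The claim requires 1 − 1 (= 0) to equal 1, which does not hold.

False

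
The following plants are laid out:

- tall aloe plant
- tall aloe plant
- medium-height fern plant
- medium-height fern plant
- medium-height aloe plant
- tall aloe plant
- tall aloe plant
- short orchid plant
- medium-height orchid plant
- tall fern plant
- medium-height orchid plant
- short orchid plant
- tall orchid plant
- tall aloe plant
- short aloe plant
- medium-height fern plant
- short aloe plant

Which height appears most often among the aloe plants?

Counts by height (restricted to aloe plants): tall 5, short 2, medium-height 1.
The maximum is 5, held uniquely by tall.

tall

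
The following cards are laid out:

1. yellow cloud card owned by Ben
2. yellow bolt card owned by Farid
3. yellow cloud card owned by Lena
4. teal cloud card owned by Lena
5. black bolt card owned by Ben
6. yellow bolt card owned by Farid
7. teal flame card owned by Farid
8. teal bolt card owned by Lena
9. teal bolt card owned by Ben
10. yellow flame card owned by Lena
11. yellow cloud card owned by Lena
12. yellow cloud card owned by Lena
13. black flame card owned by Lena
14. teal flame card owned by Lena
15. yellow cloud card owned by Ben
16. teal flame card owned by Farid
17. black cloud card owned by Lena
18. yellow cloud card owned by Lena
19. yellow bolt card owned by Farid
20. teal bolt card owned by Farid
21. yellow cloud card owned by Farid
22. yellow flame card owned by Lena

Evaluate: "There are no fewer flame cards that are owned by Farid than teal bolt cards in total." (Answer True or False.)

flame cards owned by Farid: 2.
teal bolt cards: 3.
The claim requires 2 ≥ 3, which does not hold.

False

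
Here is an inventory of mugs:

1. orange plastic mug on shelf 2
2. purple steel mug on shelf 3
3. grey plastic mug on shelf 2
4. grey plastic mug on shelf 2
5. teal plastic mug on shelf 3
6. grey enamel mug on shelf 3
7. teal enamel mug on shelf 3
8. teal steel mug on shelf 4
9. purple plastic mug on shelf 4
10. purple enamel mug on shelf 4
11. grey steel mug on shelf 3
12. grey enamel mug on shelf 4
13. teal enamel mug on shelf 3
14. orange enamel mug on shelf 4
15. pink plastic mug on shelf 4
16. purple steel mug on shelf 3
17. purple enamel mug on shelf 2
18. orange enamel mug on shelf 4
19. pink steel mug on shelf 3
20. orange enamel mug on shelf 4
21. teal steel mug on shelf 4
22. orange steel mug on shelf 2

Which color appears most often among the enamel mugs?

Counts by color (restricted to enamel mugs): orange 3, grey 2, teal 2, purple 2.
The maximum is 3, held uniquely by orange.

orange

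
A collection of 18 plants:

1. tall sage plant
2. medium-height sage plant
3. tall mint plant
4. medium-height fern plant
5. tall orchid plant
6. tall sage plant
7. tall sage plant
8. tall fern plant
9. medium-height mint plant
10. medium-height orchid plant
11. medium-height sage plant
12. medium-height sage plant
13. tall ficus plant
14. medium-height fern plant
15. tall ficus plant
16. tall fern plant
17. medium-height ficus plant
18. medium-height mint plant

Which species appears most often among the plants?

Counts by species: sage 6, fern 4, mint 3, ficus 3, orchid 2.
The maximum is 6, held uniquely by sage.

sage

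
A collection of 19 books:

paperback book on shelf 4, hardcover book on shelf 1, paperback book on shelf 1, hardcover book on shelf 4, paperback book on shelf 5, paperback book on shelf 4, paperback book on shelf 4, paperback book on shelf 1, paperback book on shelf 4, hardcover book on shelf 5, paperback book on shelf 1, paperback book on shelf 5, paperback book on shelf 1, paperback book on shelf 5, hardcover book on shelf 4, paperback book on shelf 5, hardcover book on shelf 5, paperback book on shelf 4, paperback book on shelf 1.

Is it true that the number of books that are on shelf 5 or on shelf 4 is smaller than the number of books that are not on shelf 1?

books on shelf 5 or on shelf 4: 13.
books that are not on shelf 1: 13.
The claim requires 13 < 13, which does not hold.

False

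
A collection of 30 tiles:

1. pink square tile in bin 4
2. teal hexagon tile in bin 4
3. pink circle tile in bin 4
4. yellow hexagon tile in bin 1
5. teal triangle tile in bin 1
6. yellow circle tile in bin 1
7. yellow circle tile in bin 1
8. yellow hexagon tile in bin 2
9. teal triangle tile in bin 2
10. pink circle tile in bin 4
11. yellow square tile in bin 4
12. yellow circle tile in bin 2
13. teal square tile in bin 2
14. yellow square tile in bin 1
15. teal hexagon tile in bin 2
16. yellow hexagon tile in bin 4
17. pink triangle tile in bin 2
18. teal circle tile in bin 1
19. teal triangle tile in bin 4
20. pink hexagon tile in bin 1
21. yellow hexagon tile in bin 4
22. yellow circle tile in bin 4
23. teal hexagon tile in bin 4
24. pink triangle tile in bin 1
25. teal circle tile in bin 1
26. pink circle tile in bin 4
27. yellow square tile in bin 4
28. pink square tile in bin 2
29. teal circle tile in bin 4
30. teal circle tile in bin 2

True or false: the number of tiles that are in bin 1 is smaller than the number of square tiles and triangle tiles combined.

|tiles in bin 1| = 9.
square tiles: 6; triangle tiles: 5; combined: 6 + 5 = 11.
The claim requires 9 < 11, which holds.

True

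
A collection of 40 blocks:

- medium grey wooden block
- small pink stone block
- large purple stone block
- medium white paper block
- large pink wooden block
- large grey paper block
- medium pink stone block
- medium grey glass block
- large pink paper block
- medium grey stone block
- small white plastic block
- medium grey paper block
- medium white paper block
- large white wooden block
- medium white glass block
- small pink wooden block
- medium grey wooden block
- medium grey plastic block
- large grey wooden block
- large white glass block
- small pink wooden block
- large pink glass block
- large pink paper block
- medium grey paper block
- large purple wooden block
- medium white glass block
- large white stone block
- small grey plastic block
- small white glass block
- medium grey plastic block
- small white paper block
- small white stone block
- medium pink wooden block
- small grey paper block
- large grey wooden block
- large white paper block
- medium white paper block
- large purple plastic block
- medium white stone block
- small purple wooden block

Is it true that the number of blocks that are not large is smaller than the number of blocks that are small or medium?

False

There are 26 blocks that are not large.
There are 26 blocks that are small or medium.
The claim requires 26 < 26, which does not hold.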